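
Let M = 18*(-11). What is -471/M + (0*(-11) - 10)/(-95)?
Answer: 3115/1254 ≈ 2.4841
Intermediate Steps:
M = -198
-471/M + (0*(-11) - 10)/(-95) = -471/(-198) + (0*(-11) - 10)/(-95) = -471*(-1/198) + (0 - 10)*(-1/95) = 157/66 - 10*(-1/95) = 157/66 + 2/19 = 3115/1254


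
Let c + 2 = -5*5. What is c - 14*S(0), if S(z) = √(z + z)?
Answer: -27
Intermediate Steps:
S(z) = √2*√z (S(z) = √(2*z) = √2*√z)
c = -27 (c = -2 - 5*5 = -2 - 25 = -27)
c - 14*S(0) = -27 - 14*√2*√0 = -27 - 14*√2*0 = -27 - 14*0 = -27 + 0 = -27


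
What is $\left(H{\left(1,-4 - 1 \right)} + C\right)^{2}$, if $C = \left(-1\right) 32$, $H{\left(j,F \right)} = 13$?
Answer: $361$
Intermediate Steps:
$C = -32$
$\left(H{\left(1,-4 - 1 \right)} + C\right)^{2} = \left(13 - 32\right)^{2} = \left(-19\right)^{2} = 361$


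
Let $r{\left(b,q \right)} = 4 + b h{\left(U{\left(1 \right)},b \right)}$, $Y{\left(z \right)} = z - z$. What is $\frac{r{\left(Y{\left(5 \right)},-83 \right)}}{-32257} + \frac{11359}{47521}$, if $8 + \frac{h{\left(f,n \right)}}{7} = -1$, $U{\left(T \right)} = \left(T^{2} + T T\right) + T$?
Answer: $\frac{366217179}{1532884897} \approx 0.23891$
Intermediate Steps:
$U{\left(T \right)} = T + 2 T^{2}$ ($U{\left(T \right)} = \left(T^{2} + T^{2}\right) + T = 2 T^{2} + T = T + 2 T^{2}$)
$h{\left(f,n \right)} = -63$ ($h{\left(f,n \right)} = -56 + 7 \left(-1\right) = -56 - 7 = -63$)
$Y{\left(z \right)} = 0$
$r{\left(b,q \right)} = 4 - 63 b$ ($r{\left(b,q \right)} = 4 + b \left(-63\right) = 4 - 63 b$)
$\frac{r{\left(Y{\left(5 \right)},-83 \right)}}{-32257} + \frac{11359}{47521} = \frac{4 - 0}{-32257} + \frac{11359}{47521} = \left(4 + 0\right) \left(- \frac{1}{32257}\right) + 11359 \cdot \frac{1}{47521} = 4 \left(- \frac{1}{32257}\right) + \frac{11359}{47521} = - \frac{4}{32257} + \frac{11359}{47521} = \frac{366217179}{1532884897}$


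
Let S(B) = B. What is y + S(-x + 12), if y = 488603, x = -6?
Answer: 488621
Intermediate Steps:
y + S(-x + 12) = 488603 + (-1*(-6) + 12) = 488603 + (6 + 12) = 488603 + 18 = 488621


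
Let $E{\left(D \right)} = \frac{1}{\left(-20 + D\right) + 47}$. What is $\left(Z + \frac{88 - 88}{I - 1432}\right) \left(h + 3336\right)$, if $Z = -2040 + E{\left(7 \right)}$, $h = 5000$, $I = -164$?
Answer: $- \frac{289088312}{17} \approx -1.7005 \cdot 10^{7}$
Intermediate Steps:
$E{\left(D \right)} = \frac{1}{27 + D}$
$Z = - \frac{69359}{34}$ ($Z = -2040 + \frac{1}{27 + 7} = -2040 + \frac{1}{34} = - \frac{69359}{34} \approx -2040.0$)
$\left(Z + \frac{88 - 88}{I - 1432}\right) \left(h + 3336\right) = \left(- \frac{69359}{34} + \frac{88 - 88}{-164 - 1432}\right) \left(5000 + 3336\right) = \left(- \frac{69359}{34} + \frac{0}{-1596}\right) 8336 = \left(- \frac{69359}{34} + 0 \left(- \frac{1}{1596}\right)\right) 8336 = \left(- \frac{69359}{34} + 0\right) 8336 = \left(- \frac{69359}{34}\right) 8336 = - \frac{289088312}{17}$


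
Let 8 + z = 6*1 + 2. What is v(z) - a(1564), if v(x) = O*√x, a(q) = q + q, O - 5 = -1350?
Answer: -3128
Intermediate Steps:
O = -1345 (O = 5 - 1350 = -1345)
a(q) = 2*q
z = 0 (z = -8 + (6*1 + 2) = -8 + (6 + 2) = -8 + 8 = 0)
v(x) = -1345*√x
v(z) - a(1564) = -1345*√0 - 2*1564 = -1345*0 - 1*3128 = 0 - 3128 = -3128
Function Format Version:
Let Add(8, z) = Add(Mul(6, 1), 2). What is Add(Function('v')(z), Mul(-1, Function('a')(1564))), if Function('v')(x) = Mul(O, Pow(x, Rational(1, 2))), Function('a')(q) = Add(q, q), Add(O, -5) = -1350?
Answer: -3128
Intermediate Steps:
O = -1345 (O = Add(5, -1350) = -1345)
Function('a')(q) = Mul(2, q)
z = 0 (z = Add(-8, Add(Mul(6, 1), 2)) = Add(-8, Add(6, 2)) = Add(-8, 8) = 0)
Function('v')(x) = Mul(-1345, Pow(x, Rational(1, 2)))
Add(Function('v')(z), Mul(-1, Function('a')(1564))) = Add(Mul(-1345, Pow(0, Rational(1, 2))), Mul(-1, Mul(2, 1564))) = Add(Mul(-1345, 0), Mul(-1, 3128)) = Add(0, -3128) = -3128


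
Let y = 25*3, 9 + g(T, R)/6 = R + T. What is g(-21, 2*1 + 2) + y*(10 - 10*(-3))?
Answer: 2844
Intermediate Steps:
g(T, R) = -54 + 6*R + 6*T (g(T, R) = -54 + 6*(R + T) = -54 + (6*R + 6*T) = -54 + 6*R + 6*T)
y = 75
g(-21, 2*1 + 2) + y*(10 - 10*(-3)) = (-54 + 6*(2*1 + 2) + 6*(-21)) + 75*(10 - 10*(-3)) = (-54 + 6*(2 + 2) - 126) + 75*(10 + 30) = (-54 + 6*4 - 126) + 75*40 = (-54 + 24 - 126) + 3000 = -156 + 3000 = 2844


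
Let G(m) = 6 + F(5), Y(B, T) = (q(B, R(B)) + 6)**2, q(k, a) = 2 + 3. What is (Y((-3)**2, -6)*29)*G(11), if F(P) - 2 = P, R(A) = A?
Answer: 45617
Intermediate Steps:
F(P) = 2 + P
q(k, a) = 5
Y(B, T) = 121 (Y(B, T) = (5 + 6)**2 = 11**2 = 121)
G(m) = 13 (G(m) = 6 + (2 + 5) = 6 + 7 = 13)
(Y((-3)**2, -6)*29)*G(11) = (121*29)*13 = 3509*13 = 45617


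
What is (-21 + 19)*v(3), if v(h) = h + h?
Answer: -12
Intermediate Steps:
v(h) = 2*h
(-21 + 19)*v(3) = (-21 + 19)*(2*3) = -2*6 = -12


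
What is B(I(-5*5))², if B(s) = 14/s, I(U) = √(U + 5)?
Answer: -49/5 ≈ -9.8000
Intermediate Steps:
I(U) = √(5 + U)
B(I(-5*5))² = (14/(√(5 - 5*5)))² = (14/(√(5 - 25)))² = (14/(√(-20)))² = (14/((2*I*√5)))² = (14*(-I*√5/10))² = (-7*I*√5/5)² = -49/5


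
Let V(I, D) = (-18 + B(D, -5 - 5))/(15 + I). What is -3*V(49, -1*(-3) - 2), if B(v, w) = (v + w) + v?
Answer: 39/32 ≈ 1.2188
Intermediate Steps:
B(v, w) = w + 2*v
V(I, D) = (-28 + 2*D)/(15 + I) (V(I, D) = (-18 + ((-5 - 5) + 2*D))/(15 + I) = (-18 + (-10 + 2*D))/(15 + I) = (-28 + 2*D)/(15 + I))
-3*V(49, -1*(-3) - 2) = -6*(-14 + (-1*(-3) - 2))/(15 + 49) = -6*(-14 + (3 - 2))/64 = -6*(-14 + 1)/64 = -6*(-13)/64 = -3*(-13/32) = 39/32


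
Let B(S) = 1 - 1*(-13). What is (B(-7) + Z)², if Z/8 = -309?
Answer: 6041764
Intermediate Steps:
B(S) = 14 (B(S) = 1 + 13 = 14)
Z = -2472 (Z = 8*(-309) = -2472)
(B(-7) + Z)² = (14 - 2472)² = (-2458)² = 6041764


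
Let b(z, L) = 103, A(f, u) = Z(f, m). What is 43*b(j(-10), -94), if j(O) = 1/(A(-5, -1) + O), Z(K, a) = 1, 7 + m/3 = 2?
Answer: 4429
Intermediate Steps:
m = -15 (m = -21 + 3*2 = -21 + 6 = -15)
A(f, u) = 1
j(O) = 1/(1 + O)
43*b(j(-10), -94) = 43*103 = 4429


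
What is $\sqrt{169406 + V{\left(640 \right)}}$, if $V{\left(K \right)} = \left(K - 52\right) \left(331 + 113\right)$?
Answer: $\sqrt{430478} \approx 656.11$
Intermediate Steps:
$V{\left(K \right)} = -23088 + 444 K$ ($V{\left(K \right)} = \left(-52 + K\right) 444 = -23088 + 444 K$)
$\sqrt{169406 + V{\left(640 \right)}} = \sqrt{169406 + \left(-23088 + 444 \cdot 640\right)} = \sqrt{169406 + \left(-23088 + 284160\right)} = \sqrt{169406 + 261072} = \sqrt{430478}$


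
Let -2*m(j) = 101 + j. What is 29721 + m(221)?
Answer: 29560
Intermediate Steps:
m(j) = -101/2 - j/2 (m(j) = -(101 + j)/2 = -101/2 - j/2)
29721 + m(221) = 29721 + (-101/2 - 1/2*221) = 29721 + (-101/2 - 221/2) = 29721 - 161 = 29560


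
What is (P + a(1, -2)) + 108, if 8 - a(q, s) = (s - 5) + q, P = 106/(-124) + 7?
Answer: 7945/62 ≈ 128.15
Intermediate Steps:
P = 381/62 (P = 106*(-1/124) + 7 = -53/62 + 7 = 381/62 ≈ 6.1452)
a(q, s) = 13 - q - s (a(q, s) = 8 - ((s - 5) + q) = 8 - ((-5 + s) + q) = 8 - (-5 + q + s) = 8 + (5 - q - s) = 13 - q - s)
(P + a(1, -2)) + 108 = (381/62 + (13 - 1*1 - 1*(-2))) + 108 = (381/62 + (13 - 1 + 2)) + 108 = (381/62 + 14) + 108 = 1249/62 + 108 = 7945/62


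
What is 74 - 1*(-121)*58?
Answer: 7092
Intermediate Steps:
74 - 1*(-121)*58 = 74 + 121*58 = 74 + 7018 = 7092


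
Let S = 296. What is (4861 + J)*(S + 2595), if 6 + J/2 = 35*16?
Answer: 17256379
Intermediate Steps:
J = 1108 (J = -12 + 2*(35*16) = -12 + 2*560 = -12 + 1120 = 1108)
(4861 + J)*(S + 2595) = (4861 + 1108)*(296 + 2595) = 5969*2891 = 17256379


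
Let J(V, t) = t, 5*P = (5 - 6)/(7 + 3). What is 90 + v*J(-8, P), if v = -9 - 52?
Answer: 4561/50 ≈ 91.220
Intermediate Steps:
P = -1/50 (P = ((5 - 6)/(7 + 3))/5 = (-1/10)/5 = (-1*⅒)/5 = (⅕)*(-⅒) = -1/50 ≈ -0.020000)
v = -61
90 + v*J(-8, P) = 90 - 61*(-1/50) = 90 + 61/50 = 4561/50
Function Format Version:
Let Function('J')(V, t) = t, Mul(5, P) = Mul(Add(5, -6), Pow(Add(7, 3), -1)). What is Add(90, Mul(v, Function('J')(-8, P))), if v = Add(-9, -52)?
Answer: Rational(4561, 50) ≈ 91.220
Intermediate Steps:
P = Rational(-1, 50) (P = Mul(Rational(1, 5), Mul(Add(5, -6), Pow(Add(7, 3), -1))) = Mul(Rational(1, 5), Mul(-1, Pow(10, -1))) = Mul(Rational(1, 5), Mul(-1, Rational(1, 10))) = Mul(Rational(1, 5), Rational(-1, 10)) = Rational(-1, 50) ≈ -0.020000)
v = -61
Add(90, Mul(v, Function('J')(-8, P))) = Add(90, Mul(-61, Rational(-1, 50))) = Add(90, Rational(61, 50)) = Rational(4561, 50)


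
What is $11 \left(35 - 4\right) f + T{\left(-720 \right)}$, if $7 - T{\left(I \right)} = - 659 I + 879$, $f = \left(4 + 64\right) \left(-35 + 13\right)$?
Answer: $-985488$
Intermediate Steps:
$f = -1496$ ($f = 68 \left(-22\right) = -1496$)
$T{\left(I \right)} = -872 + 659 I$ ($T{\left(I \right)} = 7 - \left(- 659 I + 879\right) = 7 - \left(879 - 659 I\right) = 7 + \left(-879 + 659 I\right) = -872 + 659 I$)
$11 \left(35 - 4\right) f + T{\left(-720 \right)} = 11 \left(35 - 4\right) \left(-1496\right) + \left(-872 + 659 \left(-720\right)\right) = 11 \left(35 - 4\right) \left(-1496\right) - 475352 = 11 \cdot 31 \left(-1496\right) - 475352 = 341 \left(-1496\right) - 475352 = -510136 - 475352 = -985488$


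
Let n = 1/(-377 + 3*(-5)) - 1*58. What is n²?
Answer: 516971169/153664 ≈ 3364.3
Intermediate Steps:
n = -22737/392 (n = 1/(-377 - 15) - 58 = 1/(-392) - 58 = -1/392 - 58 = -22737/392 ≈ -58.003)
n² = (-22737/392)² = 516971169/153664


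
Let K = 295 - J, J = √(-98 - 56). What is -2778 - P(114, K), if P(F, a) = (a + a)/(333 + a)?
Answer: -548198696/197269 + 333*I*√154/197269 ≈ -2778.9 + 0.020948*I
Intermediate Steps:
J = I*√154 (J = √(-154) = I*√154 ≈ 12.41*I)
K = 295 - I*√154 ≈ 295.0 - 12.41*I
P(F, a) = 2*a/(333 + a) (P(F, a) = (2*a)/(333 + a) = 2*a/(333 + a))
-2778 - P(114, K) = -2778 - 2*(295 - I*√154)/(333 + (295 - I*√154)) = -2778 - 2*(295 - I*√154)/(628 - I*√154)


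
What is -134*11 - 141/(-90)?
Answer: -44173/30 ≈ -1472.4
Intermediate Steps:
-134*11 - 141/(-90) = -1474 - 141*(-1/90) = -1474 + 47/30 = -44173/30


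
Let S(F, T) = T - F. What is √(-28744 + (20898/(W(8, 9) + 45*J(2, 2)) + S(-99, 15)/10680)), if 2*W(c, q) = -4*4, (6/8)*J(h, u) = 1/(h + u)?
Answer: I*√999764442705/6230 ≈ 160.49*I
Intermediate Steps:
J(h, u) = 4/(3*(h + u))
W(c, q) = -8 (W(c, q) = (-4*4)/2 = (½)*(-16) = -8)
√(-28744 + (20898/(W(8, 9) + 45*J(2, 2)) + S(-99, 15)/10680)) = √(-28744 + (20898/(-8 + 45*(4/(3*(2 + 2)))) + (15 - 1*(-99))/10680)) = √(-28744 + (20898/(-8 + 45*((4/3)/4)) + (15 + 99)*(1/10680))) = √(-28744 + (20898/(-8 + 45*((4/3)*(¼))) + 114*(1/10680))) = √(-28744 + (20898/(-8 + 45*(⅓)) + 19/1780)) = √(-28744 + (20898/(-8 + 15) + 19/1780)) = √(-28744 + (20898/7 + 19/1780)) = √(-28744 + 37198573/12460) = √(-320951667/12460) = I*√999764442705/6230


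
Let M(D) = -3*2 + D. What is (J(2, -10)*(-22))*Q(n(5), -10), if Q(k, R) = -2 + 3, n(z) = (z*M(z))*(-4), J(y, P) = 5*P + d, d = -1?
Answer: 1122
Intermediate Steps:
M(D) = -6 + D
J(y, P) = -1 + 5*P (J(y, P) = 5*P - 1 = -1 + 5*P)
n(z) = -4*z*(-6 + z) (n(z) = (z*(-6 + z))*(-4) = -4*z*(-6 + z))
Q(k, R) = 1
(J(2, -10)*(-22))*Q(n(5), -10) = ((-1 + 5*(-10))*(-22))*1 = ((-1 - 50)*(-22))*1 = -51*(-22)*1 = 1122*1 = 1122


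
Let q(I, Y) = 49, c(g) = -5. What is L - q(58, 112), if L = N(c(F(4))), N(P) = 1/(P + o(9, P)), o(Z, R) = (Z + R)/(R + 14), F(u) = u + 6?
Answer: -2018/41 ≈ -49.219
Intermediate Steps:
F(u) = 6 + u
o(Z, R) = (R + Z)/(14 + R)
N(P) = 1/(P + (9 + P)/(14 + P)) (N(P) = 1/(P + (P + 9)/(14 + P)) = 1/(P + (9 + P)/(14 + P)))
L = -9/41 (L = (14 - 5)/(9 - 5 - 5*(14 - 5)) = 9/(9 - 5 - 5*9) = 9/(9 - 5 - 45) = 9/(-41) = -1/41*9 = -9/41 ≈ -0.21951)
L - q(58, 112) = -9/41 - 1*49 = -9/41 - 49 = -2018/41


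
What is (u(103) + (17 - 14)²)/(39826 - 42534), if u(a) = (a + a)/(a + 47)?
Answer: -389/101550 ≈ -0.0038306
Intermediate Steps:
u(a) = 2*a/(47 + a) (u(a) = (2*a)/(47 + a) = 2*a/(47 + a))
(u(103) + (17 - 14)²)/(39826 - 42534) = (2*103/(47 + 103) + (17 - 14)²)/(39826 - 42534) = (2*103/150 + 3²)/(-2708) = (2*103*(1/150) + 9)*(-1/2708) = (103/75 + 9)*(-1/2708) = (778/75)*(-1/2708) = -389/101550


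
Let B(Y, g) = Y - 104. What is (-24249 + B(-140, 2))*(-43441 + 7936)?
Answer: 869623965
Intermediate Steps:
B(Y, g) = -104 + Y
(-24249 + B(-140, 2))*(-43441 + 7936) = (-24249 + (-104 - 140))*(-43441 + 7936) = (-24249 - 244)*(-35505) = -24493*(-35505) = 869623965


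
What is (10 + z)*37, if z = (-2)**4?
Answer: 962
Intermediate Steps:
z = 16
(10 + z)*37 = (10 + 16)*37 = 26*37 = 962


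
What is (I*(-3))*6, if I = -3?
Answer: 54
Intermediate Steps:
(I*(-3))*6 = -3*(-3)*6 = 9*6 = 54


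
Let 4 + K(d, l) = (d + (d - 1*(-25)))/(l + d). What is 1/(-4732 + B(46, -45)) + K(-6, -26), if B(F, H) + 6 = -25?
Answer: -671615/152416 ≈ -4.4065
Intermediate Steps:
B(F, H) = -31 (B(F, H) = -6 - 25 = -31)
K(d, l) = -4 + (25 + 2*d)/(d + l) (K(d, l) = -4 + (d + (d - 1*(-25)))/(l + d) = -4 + (d + (d + 25))/(d + l) = -4 + (d + (25 + d))/(d + l) = -4 + (25 + 2*d)/(d + l))
1/(-4732 + B(46, -45)) + K(-6, -26) = 1/(-4732 - 31) + (25 - 4*(-26) - 2*(-6))/(-6 - 26) = 1/(-4763) + (25 + 104 + 12)/(-32) = -1/4763 - 1/32*141 = -1/4763 - 141/32 = -671615/152416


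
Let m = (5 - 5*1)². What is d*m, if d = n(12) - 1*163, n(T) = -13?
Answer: 0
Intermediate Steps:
m = 0 (m = (5 - 5)² = 0² = 0)
d = -176 (d = -13 - 1*163 = -13 - 163 = -176)
d*m = -176*0 = 0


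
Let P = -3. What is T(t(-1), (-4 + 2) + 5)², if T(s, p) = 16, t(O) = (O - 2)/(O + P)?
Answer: 256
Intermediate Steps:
t(O) = (-2 + O)/(-3 + O) (t(O) = (O - 2)/(O - 3) = (-2 + O)/(-3 + O))
T(t(-1), (-4 + 2) + 5)² = 16² = 256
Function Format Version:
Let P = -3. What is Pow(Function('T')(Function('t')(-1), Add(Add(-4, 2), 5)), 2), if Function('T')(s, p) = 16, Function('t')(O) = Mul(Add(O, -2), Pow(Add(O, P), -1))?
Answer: 256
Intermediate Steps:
Function('t')(O) = Mul(Pow(Add(-3, O), -1), Add(-2, O)) (Function('t')(O) = Mul(Add(O, -2), Pow(Add(O, -3), -1)) = Mul(Add(-2, O), Pow(Add(-3, O), -1)) = Mul(Pow(Add(-3, O), -1), Add(-2, O)))
Pow(Function('T')(Function('t')(-1), Add(Add(-4, 2), 5)), 2) = Pow(16, 2) = 256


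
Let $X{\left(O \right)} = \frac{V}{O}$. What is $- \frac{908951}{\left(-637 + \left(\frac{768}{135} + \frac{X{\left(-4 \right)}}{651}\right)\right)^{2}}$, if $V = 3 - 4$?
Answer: $- \frac{1386771633903600}{608066133046009} \approx -2.2806$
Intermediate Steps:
$V = -1$
$X{\left(O \right)} = - \frac{1}{O}$
$- \frac{908951}{\left(-637 + \left(\frac{768}{135} + \frac{X{\left(-4 \right)}}{651}\right)\right)^{2}} = - \frac{908951}{\left(-637 + \left(\frac{768}{135} + \frac{\left(-1\right) \frac{1}{-4}}{651}\right)\right)^{2}} = - \frac{908951}{\left(-637 + \left(768 \cdot \frac{1}{135} + \left(-1\right) \left(- \frac{1}{4}\right) \frac{1}{651}\right)\right)^{2}} = - \frac{908951}{\left(-637 + \left(\frac{256}{45} + \frac{1}{4} \cdot \frac{1}{651}\right)\right)^{2}} = - \frac{908951}{\left(-637 + \left(\frac{256}{45} + \frac{1}{2604}\right)\right)^{2}} = - \frac{908951}{\left(-637 + \frac{222223}{39060}\right)^{2}} = - \frac{908951}{\left(- \frac{24658997}{39060}\right)^{2}} = - \frac{908951}{\frac{608066133046009}{1525683600}} = \left(-908951\right) \frac{1525683600}{608066133046009} = - \frac{1386771633903600}{608066133046009}$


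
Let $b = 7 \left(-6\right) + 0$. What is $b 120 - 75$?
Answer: $-5115$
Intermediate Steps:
$b = -42$ ($b = -42 + 0 = -42$)
$b 120 - 75 = \left(-42\right) 120 - 75 = -5040 - 75 = -5115$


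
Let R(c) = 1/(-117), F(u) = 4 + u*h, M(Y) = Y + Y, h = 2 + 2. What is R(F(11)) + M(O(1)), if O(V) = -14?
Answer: -3277/117 ≈ -28.009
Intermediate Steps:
h = 4
M(Y) = 2*Y
F(u) = 4 + 4*u (F(u) = 4 + u*4 = 4 + 4*u)
R(c) = -1/117
R(F(11)) + M(O(1)) = -1/117 + 2*(-14) = -1/117 - 28 = -3277/117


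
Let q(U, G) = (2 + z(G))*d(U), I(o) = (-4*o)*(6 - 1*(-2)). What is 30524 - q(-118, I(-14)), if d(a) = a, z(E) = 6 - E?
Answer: -21396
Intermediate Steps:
I(o) = -32*o (I(o) = (-4*o)*(6 + 2) = -4*o*8 = -32*o)
q(U, G) = U*(8 - G) (q(U, G) = (2 + (6 - G))*U = (8 - G)*U = U*(8 - G))
30524 - q(-118, I(-14)) = 30524 - (-118)*(8 - (-32)*(-14)) = 30524 - (-118)*(8 - 1*448) = 30524 - (-118)*(8 - 448) = 30524 - (-118)*(-440) = 30524 - 1*51920 = 30524 - 51920 = -21396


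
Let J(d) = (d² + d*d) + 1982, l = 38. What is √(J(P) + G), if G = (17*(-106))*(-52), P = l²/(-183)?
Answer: √3208598726/183 ≈ 309.53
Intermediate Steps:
P = -1444/183 (P = 38²/(-183) = 1444*(-1/183) = -1444/183 ≈ -7.8907)
J(d) = 1982 + 2*d² (J(d) = (d² + d²) + 1982 = 2*d² + 1982 = 1982 + 2*d²)
G = 93704 (G = -1802*(-52) = 93704)
√(J(P) + G) = √((1982 + 2*(-1444/183)²) + 93704) = √((1982 + 2*(2085136/33489)) + 93704) = √((1982 + 4170272/33489) + 93704) = √(70545470/33489 + 93704) = √(3208598726/33489) = √3208598726/183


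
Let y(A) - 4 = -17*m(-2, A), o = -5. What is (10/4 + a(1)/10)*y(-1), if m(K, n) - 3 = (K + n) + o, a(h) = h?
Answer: 1157/5 ≈ 231.40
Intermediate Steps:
m(K, n) = -2 + K + n (m(K, n) = 3 + ((K + n) - 5) = 3 + (-5 + K + n) = -2 + K + n)
y(A) = 72 - 17*A (y(A) = 4 - 17*(-2 - 2 + A) = 4 - 17*(-4 + A) = 4 + (68 - 17*A) = 72 - 17*A)
(10/4 + a(1)/10)*y(-1) = (10/4 + 1/10)*(72 - 17*(-1)) = (10*(¼) + 1*(⅒))*(72 + 17) = (5/2 + ⅒)*89 = (13/5)*89 = 1157/5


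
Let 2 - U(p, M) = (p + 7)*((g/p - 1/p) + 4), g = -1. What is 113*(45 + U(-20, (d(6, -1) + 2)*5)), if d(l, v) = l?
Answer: 113339/10 ≈ 11334.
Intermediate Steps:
U(p, M) = 2 - (4 - 2/p)*(7 + p) (U(p, M) = 2 - (p + 7)*((-1/p - 1/p) + 4) = 2 - (7 + p)*(-2/p + 4) = 2 - (7 + p)*(4 - 2/p) = 2 - (4 - 2/p)*(7 + p))
113*(45 + U(-20, (d(6, -1) + 2)*5)) = 113*(45 + (-24 - 4*(-20) + 14/(-20))) = 113*(45 + (-24 + 80 + 14*(-1/20))) = 113*(45 + (-24 + 80 - 7/10)) = 113*(45 + 553/10) = 113*(1003/10) = 113339/10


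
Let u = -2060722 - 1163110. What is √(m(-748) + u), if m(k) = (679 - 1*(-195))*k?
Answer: 4*I*√242349 ≈ 1969.2*I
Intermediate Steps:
u = -3223832
m(k) = 874*k (m(k) = (679 + 195)*k = 874*k)
√(m(-748) + u) = √(874*(-748) - 3223832) = √(-653752 - 3223832) = √(-3877584) = 4*I*√242349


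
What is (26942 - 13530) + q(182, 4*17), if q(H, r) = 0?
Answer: 13412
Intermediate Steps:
(26942 - 13530) + q(182, 4*17) = (26942 - 13530) + 0 = 13412 + 0 = 13412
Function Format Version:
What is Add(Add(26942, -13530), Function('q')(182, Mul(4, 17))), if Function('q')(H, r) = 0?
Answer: 13412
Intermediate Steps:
Add(Add(26942, -13530), Function('q')(182, Mul(4, 17))) = Add(Add(26942, -13530), 0) = Add(13412, 0) = 13412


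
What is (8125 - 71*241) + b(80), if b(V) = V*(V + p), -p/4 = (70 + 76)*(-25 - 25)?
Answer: 2333414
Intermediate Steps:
p = 29200 (p = -4*(70 + 76)*(-25 - 25) = -584*(-50) = -4*(-7300) = 29200)
b(V) = V*(29200 + V) (b(V) = V*(V + 29200) = V*(29200 + V))
(8125 - 71*241) + b(80) = (8125 - 71*241) + 80*(29200 + 80) = (8125 - 17111) + 80*29280 = -8986 + 2342400 = 2333414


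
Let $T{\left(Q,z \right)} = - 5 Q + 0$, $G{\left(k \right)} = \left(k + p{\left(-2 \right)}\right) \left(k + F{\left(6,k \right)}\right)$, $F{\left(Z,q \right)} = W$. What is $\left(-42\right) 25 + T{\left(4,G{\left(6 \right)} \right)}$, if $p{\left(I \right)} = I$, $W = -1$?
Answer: $-1070$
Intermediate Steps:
$F{\left(Z,q \right)} = -1$
$G{\left(k \right)} = \left(-1 + k\right) \left(-2 + k\right)$ ($G{\left(k \right)} = \left(k - 2\right) \left(k - 1\right) = \left(-2 + k\right) \left(-1 + k\right) = \left(-1 + k\right) \left(-2 + k\right)$)
$T{\left(Q,z \right)} = - 5 Q$
$\left(-42\right) 25 + T{\left(4,G{\left(6 \right)} \right)} = \left(-42\right) 25 - 20 = -1050 - 20 = -1070$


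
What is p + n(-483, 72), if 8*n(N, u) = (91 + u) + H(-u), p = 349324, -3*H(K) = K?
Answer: 2794779/8 ≈ 3.4935e+5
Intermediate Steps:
H(K) = -K/3
n(N, u) = 91/8 + u/6 (n(N, u) = ((91 + u) - (-1)*u/3)/8 = ((91 + u) + u/3)/8 = (91 + 4*u/3)/8 = 91/8 + u/6)
p + n(-483, 72) = 349324 + (91/8 + (⅙)*72) = 349324 + (91/8 + 12) = 349324 + 187/8 = 2794779/8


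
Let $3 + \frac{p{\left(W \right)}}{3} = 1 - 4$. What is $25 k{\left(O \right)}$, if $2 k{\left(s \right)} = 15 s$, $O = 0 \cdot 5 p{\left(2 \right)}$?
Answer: $0$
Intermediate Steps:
$p{\left(W \right)} = -18$ ($p{\left(W \right)} = -9 + 3 \left(1 - 4\right) = -9 + 3 \left(-3\right) = -9 - 9 = -18$)
$O = 0$ ($O = 0 \cdot 5 \left(-18\right) = 0 \left(-18\right) = 0$)
$k{\left(s \right)} = \frac{15 s}{2}$
$25 k{\left(O \right)} = 25 \cdot \frac{15}{2} \cdot 0 = 25 \cdot 0 = 0$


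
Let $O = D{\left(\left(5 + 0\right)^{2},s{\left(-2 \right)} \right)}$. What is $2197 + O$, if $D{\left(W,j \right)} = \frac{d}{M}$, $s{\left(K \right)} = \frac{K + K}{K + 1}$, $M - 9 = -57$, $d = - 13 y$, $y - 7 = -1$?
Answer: $\frac{17589}{8} \approx 2198.6$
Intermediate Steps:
$y = 6$ ($y = 7 - 1 = 6$)
$d = -78$ ($d = \left(-13\right) 6 = -78$)
$M = -48$ ($M = 9 - 57 = -48$)
$s{\left(K \right)} = \frac{2 K}{1 + K}$
$D{\left(W,j \right)} = \frac{13}{8}$ ($D{\left(W,j \right)} = - \frac{78}{-48} = \left(-78\right) \left(- \frac{1}{48}\right) = \frac{13}{8}$)
$O = \frac{13}{8} \approx 1.625$
$2197 + O = 2197 + \frac{13}{8} = \frac{17589}{8}$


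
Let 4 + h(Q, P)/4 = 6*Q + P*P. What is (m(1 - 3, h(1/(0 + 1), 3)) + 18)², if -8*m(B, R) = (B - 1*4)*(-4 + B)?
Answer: 729/4 ≈ 182.25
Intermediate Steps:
h(Q, P) = -16 + 4*P² + 24*Q (h(Q, P) = -16 + 4*(6*Q + P*P) = -16 + 4*(6*Q + P²) = -16 + 4*(P² + 6*Q) = -16 + (4*P² + 24*Q) = -16 + 4*P² + 24*Q)
m(B, R) = -(-4 + B)²/8 (m(B, R) = -(B - 1*4)*(-4 + B)/8 = -(B - 4)*(-4 + B)/8 = -(-4 + B)*(-4 + B)/8 = -(-4 + B)²/8)
(m(1 - 3, h(1/(0 + 1), 3)) + 18)² = (-(-4 + (1 - 3))²/8 + 18)² = (-(-4 - 2)²/8 + 18)² = (-⅛*(-6)² + 18)² = (-⅛*36 + 18)² = (-9/2 + 18)² = (27/2)² = 729/4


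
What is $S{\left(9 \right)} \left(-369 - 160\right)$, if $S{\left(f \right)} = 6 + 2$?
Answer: $-4232$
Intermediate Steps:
$S{\left(f \right)} = 8$
$S{\left(9 \right)} \left(-369 - 160\right) = 8 \left(-369 - 160\right) = 8 \left(-529\right) = -4232$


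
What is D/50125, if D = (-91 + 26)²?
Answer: 169/2005 ≈ 0.084289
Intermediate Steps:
D = 4225 (D = (-65)² = 4225)
D/50125 = 4225/50125 = 4225*(1/50125) = 169/2005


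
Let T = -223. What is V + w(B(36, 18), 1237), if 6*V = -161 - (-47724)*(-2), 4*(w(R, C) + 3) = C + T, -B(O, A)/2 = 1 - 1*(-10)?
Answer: -47053/3 ≈ -15684.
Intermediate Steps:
B(O, A) = -22 (B(O, A) = -2*(1 - 1*(-10)) = -2*(1 + 10) = -2*11 = -22)
w(R, C) = -235/4 + C/4 (w(R, C) = -3 + (C - 223)/4 = -3 + (-223 + C)/4 = -3 + (-223/4 + C/4) = -235/4 + C/4)
V = -95609/6 (V = (-161 - (-47724)*(-2))/6 = (-161 - 492*194)/6 = (-161 - 95448)/6 = (1/6)*(-95609) = -95609/6 ≈ -15935.)
V + w(B(36, 18), 1237) = -95609/6 + (-235/4 + (1/4)*1237) = -95609/6 + (-235/4 + 1237/4) = -95609/6 + 501/2 = -47053/3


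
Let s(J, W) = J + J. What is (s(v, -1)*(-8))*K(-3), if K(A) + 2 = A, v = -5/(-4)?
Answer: 100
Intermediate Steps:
v = 5/4 (v = -5*(-1/4) = 5/4 ≈ 1.2500)
s(J, W) = 2*J
K(A) = -2 + A
(s(v, -1)*(-8))*K(-3) = ((2*(5/4))*(-8))*(-2 - 3) = ((5/2)*(-8))*(-5) = -20*(-5) = 100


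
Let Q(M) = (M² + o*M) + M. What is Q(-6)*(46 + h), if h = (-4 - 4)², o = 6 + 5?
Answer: -3960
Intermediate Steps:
o = 11
h = 64 (h = (-8)² = 64)
Q(M) = M² + 12*M (Q(M) = (M² + 11*M) + M = M² + 12*M)
Q(-6)*(46 + h) = (-6*(12 - 6))*(46 + 64) = -6*6*110 = -36*110 = -3960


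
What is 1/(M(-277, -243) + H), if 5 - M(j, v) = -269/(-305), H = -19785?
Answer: -305/6033169 ≈ -5.0554e-5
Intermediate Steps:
M(j, v) = 1256/305 (M(j, v) = 5 - (-269)/(-305) = 5 - (-269)*(-1)/305 = 5 - 1*269/305 = 5 - 269/305 = 1256/305)
1/(M(-277, -243) + H) = 1/(1256/305 - 19785) = 1/(-6033169/305) = -305/6033169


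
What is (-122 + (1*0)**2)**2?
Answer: 14884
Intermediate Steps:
(-122 + (1*0)**2)**2 = (-122 + 0**2)**2 = (-122 + 0)**2 = (-122)**2 = 14884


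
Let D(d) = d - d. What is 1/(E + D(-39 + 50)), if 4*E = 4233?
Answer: 4/4233 ≈ 0.00094496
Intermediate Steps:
D(d) = 0
E = 4233/4 (E = (1/4)*4233 = 4233/4 ≈ 1058.3)
1/(E + D(-39 + 50)) = 1/(4233/4 + 0) = 1/(4233/4) = 4/4233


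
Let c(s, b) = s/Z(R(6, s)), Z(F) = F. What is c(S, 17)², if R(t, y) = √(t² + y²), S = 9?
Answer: 9/13 ≈ 0.69231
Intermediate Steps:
c(s, b) = s/√(36 + s²) (c(s, b) = s/(√(6² + s²)) = s/(√(36 + s²)) = s/√(36 + s²))
c(S, 17)² = (9/√(36 + 9²))² = (9/√(36 + 81))² = (9/√117)² = (9*(√13/39))² = (3*√13/13)² = 9/13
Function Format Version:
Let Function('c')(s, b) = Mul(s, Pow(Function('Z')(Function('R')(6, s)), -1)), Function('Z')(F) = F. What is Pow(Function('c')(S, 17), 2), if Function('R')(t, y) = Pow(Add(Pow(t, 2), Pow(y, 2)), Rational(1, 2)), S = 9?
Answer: Rational(9, 13) ≈ 0.69231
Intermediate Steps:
Function('c')(s, b) = Mul(s, Pow(Add(36, Pow(s, 2)), Rational(-1, 2))) (Function('c')(s, b) = Mul(s, Pow(Pow(Add(Pow(6, 2), Pow(s, 2)), Rational(1, 2)), -1)) = Mul(s, Pow(Pow(Add(36, Pow(s, 2)), Rational(1, 2)), -1)) = Mul(s, Pow(Add(36, Pow(s, 2)), Rational(-1, 2))))
Pow(Function('c')(S, 17), 2) = Pow(Mul(9, Pow(Add(36, Pow(9, 2)), Rational(-1, 2))), 2) = Pow(Mul(9, Pow(Add(36, 81), Rational(-1, 2))), 2) = Pow(Mul(9, Pow(117, Rational(-1, 2))), 2) = Pow(Mul(9, Mul(Rational(1, 39), Pow(13, Rational(1, 2)))), 2) = Pow(Mul(Rational(3, 13), Pow(13, Rational(1, 2))), 2) = Rational(9, 13)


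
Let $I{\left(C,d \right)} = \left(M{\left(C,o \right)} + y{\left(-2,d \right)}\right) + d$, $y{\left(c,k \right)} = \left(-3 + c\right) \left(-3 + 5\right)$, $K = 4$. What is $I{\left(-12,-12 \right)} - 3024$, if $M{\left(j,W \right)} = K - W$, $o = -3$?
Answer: $-3039$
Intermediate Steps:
$y{\left(c,k \right)} = -6 + 2 c$ ($y{\left(c,k \right)} = \left(-3 + c\right) 2 = -6 + 2 c$)
$M{\left(j,W \right)} = 4 - W$
$I{\left(C,d \right)} = -3 + d$ ($I{\left(C,d \right)} = \left(\left(4 - -3\right) + \left(-6 + 2 \left(-2\right)\right)\right) + d = \left(\left(4 + 3\right) - 10\right) + d = \left(7 - 10\right) + d = -3 + d$)
$I{\left(-12,-12 \right)} - 3024 = \left(-3 - 12\right) - 3024 = -15 - 3024 = -3039$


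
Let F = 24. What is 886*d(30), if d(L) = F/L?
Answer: 3544/5 ≈ 708.80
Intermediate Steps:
d(L) = 24/L
886*d(30) = 886*(24/30) = 886*(24*(1/30)) = 886*(⅘) = 3544/5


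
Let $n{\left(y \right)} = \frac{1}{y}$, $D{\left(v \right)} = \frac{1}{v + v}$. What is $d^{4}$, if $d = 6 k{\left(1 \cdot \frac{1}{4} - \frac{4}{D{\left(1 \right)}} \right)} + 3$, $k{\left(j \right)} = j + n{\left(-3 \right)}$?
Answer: $\frac{68574961}{16} \approx 4.2859 \cdot 10^{6}$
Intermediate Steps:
$D{\left(v \right)} = \frac{1}{2 v}$
$k{\left(j \right)} = - \frac{1}{3} + j$ ($k{\left(j \right)} = j + \frac{1}{-3} = j - \frac{1}{3} = - \frac{1}{3} + j$)
$d = - \frac{91}{2}$ ($d = 6 \left(- \frac{1}{3} + \left(1 \cdot \frac{1}{4} - \frac{4}{\frac{1}{2} \cdot 1^{-1}}\right)\right) + 3 = 6 \left(- \frac{1}{3} + \left(1 \cdot \frac{1}{4} - \frac{4}{\frac{1}{2} \cdot 1}\right)\right) + 3 = 6 \left(- \frac{1}{3} + \left(\frac{1}{4} - 4 \frac{1}{\frac{1}{2}}\right)\right) + 3 = 6 \left(- \frac{1}{3} + \left(\frac{1}{4} - 8\right)\right) + 3 = 6 \left(- \frac{1}{3} - \frac{31}{4}\right) + 3 = 6 \left(- \frac{97}{12}\right) + 3 = - \frac{97}{2} + 3 = - \frac{91}{2} \approx -45.5$)
$d^{4} = \left(- \frac{91}{2}\right)^{4} = \frac{68574961}{16}$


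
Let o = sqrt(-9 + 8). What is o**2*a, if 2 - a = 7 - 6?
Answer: -1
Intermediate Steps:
o = I (o = sqrt(-1) = I ≈ 1.0*I)
a = 1 (a = 2 - (7 - 6) = 2 - 1*1 = 2 - 1 = 1)
o**2*a = I**2*1 = -1*1 = -1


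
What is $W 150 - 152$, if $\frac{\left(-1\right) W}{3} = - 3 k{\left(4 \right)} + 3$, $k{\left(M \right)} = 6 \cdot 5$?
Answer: $38998$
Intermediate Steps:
$k{\left(M \right)} = 30$
$W = 261$ ($W = - 3 \left(\left(-3\right) 30 + 3\right) = - 3 \left(-90 + 3\right) = \left(-3\right) \left(-87\right) = 261$)
$W 150 - 152 = 261 \cdot 150 - 152 = 39150 - 152 = 38998$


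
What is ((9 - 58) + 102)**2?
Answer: 2809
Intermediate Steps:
((9 - 58) + 102)**2 = (-49 + 102)**2 = 53**2 = 2809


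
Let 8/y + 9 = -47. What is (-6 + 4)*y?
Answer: 2/7 ≈ 0.28571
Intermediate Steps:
y = -⅐ (y = 8/(-9 - 47) = 8/(-56) = 8*(-1/56) = -⅐ ≈ -0.14286)
(-6 + 4)*y = (-6 + 4)*(-⅐) = -2*(-⅐) = 2/7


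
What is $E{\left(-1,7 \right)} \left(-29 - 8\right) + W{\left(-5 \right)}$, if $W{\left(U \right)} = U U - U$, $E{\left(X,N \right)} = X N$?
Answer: $289$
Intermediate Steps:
$E{\left(X,N \right)} = N X$
$W{\left(U \right)} = U^{2} - U$
$E{\left(-1,7 \right)} \left(-29 - 8\right) + W{\left(-5 \right)} = 7 \left(-1\right) \left(-29 - 8\right) - 5 \left(-1 - 5\right) = \left(-7\right) \left(-37\right) - -30 = 259 + 30 = 289$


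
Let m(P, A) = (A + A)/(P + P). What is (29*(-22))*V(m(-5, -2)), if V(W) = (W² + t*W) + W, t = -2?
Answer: 3828/25 ≈ 153.12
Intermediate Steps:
m(P, A) = A/P (m(P, A) = (2*A)/((2*P)) = (2*A)*(1/(2*P)) = A/P)
V(W) = W² - W (V(W) = (W² - 2*W) + W = W² - W)
(29*(-22))*V(m(-5, -2)) = (29*(-22))*((-2/(-5))*(-1 - 2/(-5))) = -638*(-2*(-⅕))*(-1 - 2*(-⅕)) = -1276*(-1 + ⅖)/5 = -1276*(-3)/(5*5) = -638*(-6/25) = 3828/25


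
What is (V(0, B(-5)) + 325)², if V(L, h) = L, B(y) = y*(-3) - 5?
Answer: 105625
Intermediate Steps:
B(y) = -5 - 3*y (B(y) = -3*y - 5 = -5 - 3*y)
(V(0, B(-5)) + 325)² = (0 + 325)² = 325² = 105625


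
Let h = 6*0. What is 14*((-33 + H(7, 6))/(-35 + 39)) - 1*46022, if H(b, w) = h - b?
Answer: -46162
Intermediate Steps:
h = 0
H(b, w) = -b (H(b, w) = 0 - b = -b)
14*((-33 + H(7, 6))/(-35 + 39)) - 1*46022 = 14*((-33 - 1*7)/(-35 + 39)) - 1*46022 = 14*((-33 - 7)/4) - 46022 = 14*(-40*¼) - 46022 = 14*(-10) - 46022 = -140 - 46022 = -46162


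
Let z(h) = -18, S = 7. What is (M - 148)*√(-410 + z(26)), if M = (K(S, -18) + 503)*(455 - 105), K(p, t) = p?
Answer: 356704*I*√107 ≈ 3.6898e+6*I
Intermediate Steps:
M = 178500 (M = (7 + 503)*(455 - 105) = 510*350 = 178500)
(M - 148)*√(-410 + z(26)) = (178500 - 148)*√(-410 - 18) = 178352*√(-428) = 178352*(2*I*√107) = 356704*I*√107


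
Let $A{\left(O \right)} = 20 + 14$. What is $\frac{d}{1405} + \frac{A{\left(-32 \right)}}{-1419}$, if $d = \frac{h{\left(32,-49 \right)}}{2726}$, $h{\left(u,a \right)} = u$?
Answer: $- \frac{65087806}{2717406285} \approx -0.023952$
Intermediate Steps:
$d = \frac{16}{1363}$ ($d = \frac{32}{2726} = 32 \cdot \frac{1}{2726} = \frac{16}{1363} \approx 0.011739$)
$A{\left(O \right)} = 34$
$\frac{d}{1405} + \frac{A{\left(-32 \right)}}{-1419} = \frac{16}{1363 \cdot 1405} + \frac{34}{-1419} = \frac{16}{1363} \cdot \frac{1}{1405} + 34 \left(- \frac{1}{1419}\right) = \frac{16}{1915015} - \frac{34}{1419} = - \frac{65087806}{2717406285}$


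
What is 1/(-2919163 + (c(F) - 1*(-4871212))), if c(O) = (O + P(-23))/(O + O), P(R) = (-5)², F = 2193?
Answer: 2193/4280844566 ≈ 5.1228e-7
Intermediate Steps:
P(R) = 25
c(O) = (25 + O)/(2*O) (c(O) = (O + 25)/(O + O) = (25 + O)/((2*O)) = (25 + O)*(1/(2*O)) = (25 + O)/(2*O))
1/(-2919163 + (c(F) - 1*(-4871212))) = 1/(-2919163 + ((½)*(25 + 2193)/2193 - 1*(-4871212))) = 1/(-2919163 + ((½)*(1/2193)*2218 + 4871212)) = 1/(-2919163 + (1109/2193 + 4871212)) = 1/(-2919163 + 10682569025/2193) = 1/(4280844566/2193) = 2193/4280844566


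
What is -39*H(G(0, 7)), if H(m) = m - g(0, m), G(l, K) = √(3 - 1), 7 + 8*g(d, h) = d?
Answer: -273/8 - 39*√2 ≈ -89.279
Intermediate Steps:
g(d, h) = -7/8 + d/8
G(l, K) = √2
H(m) = 7/8 + m (H(m) = m - (-7/8 + (⅛)*0) = m - (-7/8 + 0) = m - 1*(-7/8) = m + 7/8 = 7/8 + m)
-39*H(G(0, 7)) = -39*(7/8 + √2) = -273/8 - 39*√2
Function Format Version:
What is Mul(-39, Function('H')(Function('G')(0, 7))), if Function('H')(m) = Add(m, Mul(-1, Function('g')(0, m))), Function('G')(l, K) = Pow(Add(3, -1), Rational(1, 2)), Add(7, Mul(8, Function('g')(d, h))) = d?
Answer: Add(Rational(-273, 8), Mul(-39, Pow(2, Rational(1, 2)))) ≈ -89.279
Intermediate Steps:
Function('g')(d, h) = Add(Rational(-7, 8), Mul(Rational(1, 8), d))
Function('G')(l, K) = Pow(2, Rational(1, 2))
Function('H')(m) = Add(Rational(7, 8), m) (Function('H')(m) = Add(m, Mul(-1, Add(Rational(-7, 8), Mul(Rational(1, 8), 0)))) = Add(m, Mul(-1, Add(Rational(-7, 8), 0))) = Add(m, Mul(-1, Rational(-7, 8))) = Add(m, Rational(7, 8)) = Add(Rational(7, 8), m))
Mul(-39, Function('H')(Function('G')(0, 7))) = Mul(-39, Add(Rational(7, 8), Pow(2, Rational(1, 2)))) = Add(Rational(-273, 8), Mul(-39, Pow(2, Rational(1, 2))))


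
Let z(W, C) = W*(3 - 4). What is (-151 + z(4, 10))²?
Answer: 24025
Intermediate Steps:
z(W, C) = -W (z(W, C) = W*(-1) = -W)
(-151 + z(4, 10))² = (-151 - 1*4)² = (-151 - 4)² = (-155)² = 24025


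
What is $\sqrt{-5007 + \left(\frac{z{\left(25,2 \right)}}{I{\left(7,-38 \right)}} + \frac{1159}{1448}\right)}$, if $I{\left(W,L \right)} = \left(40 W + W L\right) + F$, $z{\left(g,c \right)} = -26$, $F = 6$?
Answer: $\frac{i \sqrt{65620277570}}{3620} \approx 70.764 i$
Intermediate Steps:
$I{\left(W,L \right)} = 6 + 40 W + L W$ ($I{\left(W,L \right)} = \left(40 W + W L\right) + 6 = \left(40 W + L W\right) + 6 = 6 + 40 W + L W$)
$\sqrt{-5007 + \left(\frac{z{\left(25,2 \right)}}{I{\left(7,-38 \right)}} + \frac{1159}{1448}\right)} = \sqrt{-5007 + \left(- \frac{26}{6 + 40 \cdot 7 - 266} + \frac{1159}{1448}\right)} = \sqrt{-5007 + \left(- \frac{26}{6 + 280 - 266} + 1159 \cdot \frac{1}{1448}\right)} = \sqrt{-5007 + \left(- \frac{26}{20} + \frac{1159}{1448}\right)} = \sqrt{-5007 + \left(\left(-26\right) \frac{1}{20} + \frac{1159}{1448}\right)} = \sqrt{-5007 + \left(- \frac{13}{10} + \frac{1159}{1448}\right)} = \sqrt{-5007 - \frac{3617}{7240}} = \sqrt{- \frac{36254297}{7240}} = \frac{i \sqrt{65620277570}}{3620}$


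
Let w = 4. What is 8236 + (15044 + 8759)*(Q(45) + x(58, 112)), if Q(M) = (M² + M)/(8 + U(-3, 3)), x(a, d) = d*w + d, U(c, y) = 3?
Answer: 195989286/11 ≈ 1.7817e+7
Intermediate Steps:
x(a, d) = 5*d (x(a, d) = d*4 + d = 4*d + d = 5*d)
Q(M) = M/11 + M²/11 (Q(M) = (M² + M)/(8 + 3) = (M + M²)/11 = (M + M²)*(1/11) = M/11 + M²/11)
8236 + (15044 + 8759)*(Q(45) + x(58, 112)) = 8236 + (15044 + 8759)*((1/11)*45*(1 + 45) + 5*112) = 8236 + 23803*((1/11)*45*46 + 560) = 8236 + 23803*(2070/11 + 560) = 8236 + 23803*(8230/11) = 8236 + 195898690/11 = 195989286/11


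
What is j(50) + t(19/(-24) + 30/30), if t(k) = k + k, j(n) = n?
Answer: 605/12 ≈ 50.417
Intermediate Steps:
t(k) = 2*k
j(50) + t(19/(-24) + 30/30) = 50 + 2*(19/(-24) + 30/30) = 50 + 2*(19*(-1/24) + 30*(1/30)) = 50 + 2*(-19/24 + 1) = 50 + 2*(5/24) = 50 + 5/12 = 605/12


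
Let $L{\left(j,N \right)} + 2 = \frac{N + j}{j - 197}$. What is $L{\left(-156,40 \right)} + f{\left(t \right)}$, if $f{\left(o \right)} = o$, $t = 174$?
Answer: $\frac{60832}{353} \approx 172.33$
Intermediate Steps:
$L{\left(j,N \right)} = -2 + \frac{N + j}{-197 + j}$ ($L{\left(j,N \right)} = -2 + \frac{N + j}{j - 197} = -2 + \frac{N + j}{-197 + j}$)
$L{\left(-156,40 \right)} + f{\left(t \right)} = \frac{394 + 40 - -156}{-197 - 156} + 174 = \frac{394 + 40 + 156}{-353} + 174 = \left(- \frac{1}{353}\right) 590 + 174 = - \frac{590}{353} + 174 = \frac{60832}{353}$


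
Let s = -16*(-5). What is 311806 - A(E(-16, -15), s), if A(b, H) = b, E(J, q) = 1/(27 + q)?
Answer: 3741671/12 ≈ 3.1181e+5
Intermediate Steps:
s = 80
311806 - A(E(-16, -15), s) = 311806 - 1/(27 - 15) = 311806 - 1/12 = 3741671/12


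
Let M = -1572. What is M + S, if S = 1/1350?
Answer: -2122199/1350 ≈ -1572.0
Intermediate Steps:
S = 1/1350 ≈ 0.00074074
M + S = -1572 + 1/1350 = -2122199/1350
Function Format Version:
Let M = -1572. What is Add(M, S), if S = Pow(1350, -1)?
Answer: Rational(-2122199, 1350) ≈ -1572.0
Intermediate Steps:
S = Rational(1, 1350) ≈ 0.00074074
Add(M, S) = Add(-1572, Rational(1, 1350)) = Rational(-2122199, 1350)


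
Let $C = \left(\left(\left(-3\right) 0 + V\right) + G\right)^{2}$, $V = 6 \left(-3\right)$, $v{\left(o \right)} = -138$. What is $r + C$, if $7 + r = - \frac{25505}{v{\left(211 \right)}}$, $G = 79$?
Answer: $\frac{538037}{138} \approx 3898.8$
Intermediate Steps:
$V = -18$
$r = \frac{24539}{138}$ ($r = -7 - \frac{25505}{-138} = -7 - - \frac{25505}{138} = -7 + \frac{25505}{138} = \frac{24539}{138} \approx 177.82$)
$C = 3721$ ($C = \left(\left(\left(-3\right) 0 - 18\right) + 79\right)^{2} = \left(\left(0 - 18\right) + 79\right)^{2} = \left(-18 + 79\right)^{2} = 61^{2} = 3721$)
$r + C = \frac{24539}{138} + 3721 = \frac{538037}{138}$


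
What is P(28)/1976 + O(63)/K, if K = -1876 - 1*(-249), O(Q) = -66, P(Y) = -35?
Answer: 73471/3214952 ≈ 0.022853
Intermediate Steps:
K = -1627 (K = -1876 + 249 = -1627)
P(28)/1976 + O(63)/K = -35/1976 - 66/(-1627) = -35*1/1976 - 66*(-1/1627) = -35/1976 + 66/1627 = 73471/3214952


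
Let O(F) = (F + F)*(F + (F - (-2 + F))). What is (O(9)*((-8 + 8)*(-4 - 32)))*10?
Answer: 0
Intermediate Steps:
O(F) = 2*F*(2 + F) (O(F) = (2*F)*(F + (F + (2 - F))) = (2*F)*(F + 2) = (2*F)*(2 + F) = 2*F*(2 + F))
(O(9)*((-8 + 8)*(-4 - 32)))*10 = ((2*9*(2 + 9))*((-8 + 8)*(-4 - 32)))*10 = ((2*9*11)*(0*(-36)))*10 = (198*0)*10 = 0*10 = 0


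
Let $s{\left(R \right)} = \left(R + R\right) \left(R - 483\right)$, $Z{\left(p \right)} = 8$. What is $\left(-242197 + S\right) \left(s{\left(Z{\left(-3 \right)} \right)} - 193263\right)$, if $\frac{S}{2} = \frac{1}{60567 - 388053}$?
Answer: $\frac{7965837583090036}{163743} \approx 4.8648 \cdot 10^{10}$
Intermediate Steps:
$s{\left(R \right)} = 2 R \left(-483 + R\right)$
$S = - \frac{1}{163743}$ ($S = \frac{2}{60567 - 388053} = \frac{2}{-327486} = 2 \left(- \frac{1}{327486}\right) = - \frac{1}{163743} \approx -6.1071 \cdot 10^{-6}$)
$\left(-242197 + S\right) \left(s{\left(Z{\left(-3 \right)} \right)} - 193263\right) = \left(-242197 - \frac{1}{163743}\right) \left(2 \cdot 8 \left(-483 + 8\right) - 193263\right) = - \frac{39658063372 \left(2 \cdot 8 \left(-475\right) - 193263\right)}{163743} = - \frac{39658063372 \left(-7600 - 193263\right)}{163743} = \left(- \frac{39658063372}{163743}\right) \left(-200863\right) = \frac{7965837583090036}{163743}$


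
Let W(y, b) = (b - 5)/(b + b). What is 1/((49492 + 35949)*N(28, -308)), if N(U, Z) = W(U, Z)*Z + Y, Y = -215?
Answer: -2/63482663 ≈ -3.1505e-8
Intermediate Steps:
W(y, b) = (-5 + b)/(2*b) (W(y, b) = (-5 + b)/((2*b)) = (-5 + b)*(1/(2*b)) = (-5 + b)/(2*b))
N(U, Z) = -435/2 + Z/2 (N(U, Z) = ((-5 + Z)/(2*Z))*Z - 215 = (-5/2 + Z/2) - 215 = -435/2 + Z/2)
1/((49492 + 35949)*N(28, -308)) = 1/((49492 + 35949)*(-435/2 + (1/2)*(-308))) = 1/(85441*(-435/2 - 154)) = 1/(85441*(-743/2)) = (1/85441)*(-2/743) = -2/63482663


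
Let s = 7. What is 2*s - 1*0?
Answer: 14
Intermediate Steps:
2*s - 1*0 = 2*7 - 1*0 = 14 + 0 = 14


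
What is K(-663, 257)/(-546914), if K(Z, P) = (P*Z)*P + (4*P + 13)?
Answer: 21894723/273457 ≈ 80.066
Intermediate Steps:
K(Z, P) = 13 + 4*P + Z*P² (K(Z, P) = Z*P² + (13 + 4*P) = 13 + 4*P + Z*P²)
K(-663, 257)/(-546914) = (13 + 4*257 - 663*257²)/(-546914) = (13 + 1028 - 663*66049)*(-1/546914) = (13 + 1028 - 43790487)*(-1/546914) = -43789446*(-1/546914) = 21894723/273457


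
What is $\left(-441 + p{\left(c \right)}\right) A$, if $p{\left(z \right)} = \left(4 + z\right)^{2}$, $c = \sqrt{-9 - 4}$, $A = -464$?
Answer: $203232 - 3712 i \sqrt{13} \approx 2.0323 \cdot 10^{5} - 13384.0 i$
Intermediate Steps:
$c = i \sqrt{13}$ ($c = \sqrt{-13} = i \sqrt{13} \approx 3.6056 i$)
$\left(-441 + p{\left(c \right)}\right) A = \left(-441 + \left(4 + i \sqrt{13}\right)^{2}\right) \left(-464\right) = 204624 - 464 \left(4 + i \sqrt{13}\right)^{2}$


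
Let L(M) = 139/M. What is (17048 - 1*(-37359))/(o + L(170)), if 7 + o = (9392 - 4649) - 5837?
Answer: -9249190/187031 ≈ -49.453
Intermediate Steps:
o = -1101 (o = -7 + ((9392 - 4649) - 5837) = -7 + (4743 - 5837) = -7 - 1094 = -1101)
(17048 - 1*(-37359))/(o + L(170)) = (17048 - 1*(-37359))/(-1101 + 139/170) = (17048 + 37359)/(-1101 + 139*(1/170)) = 54407/(-1101 + 139/170) = 54407/(-187031/170) = 54407*(-170/187031) = -9249190/187031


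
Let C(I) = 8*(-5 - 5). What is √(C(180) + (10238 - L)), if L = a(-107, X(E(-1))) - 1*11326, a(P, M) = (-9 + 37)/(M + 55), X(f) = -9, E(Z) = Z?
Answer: 3*√1262746/23 ≈ 146.57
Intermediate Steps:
C(I) = -80 (C(I) = 8*(-10) = -80)
a(P, M) = 28/(55 + M)
L = -260484/23 (L = 28/(55 - 9) - 1*11326 = 28/46 - 11326 = 28*(1/46) - 11326 = 14/23 - 11326 = -260484/23 ≈ -11325.)
√(C(180) + (10238 - L)) = √(-80 + (10238 - 1*(-260484/23))) = √(-80 + (10238 + 260484/23)) = √(-80 + 495958/23) = √(494118/23) = 3*√1262746/23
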